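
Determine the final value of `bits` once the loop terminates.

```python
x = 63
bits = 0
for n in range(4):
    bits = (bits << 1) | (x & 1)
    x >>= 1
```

Let's trace through this code step by step.

Initialize: x = 63
Initialize: bits = 0
Entering loop: for n in range(4):
After iteration 1: n = 0, x = 31, bits = 1
After iteration 2: n = 1, x = 15, bits = 3
After iteration 3: n = 2, x = 7, bits = 7
After iteration 4: n = 3, x = 3, bits = 15
Loop ends.

Final answer: 15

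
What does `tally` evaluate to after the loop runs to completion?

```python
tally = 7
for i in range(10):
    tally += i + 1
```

Let's trace through this code step by step.

Initialize: tally = 7
Entering loop: for i in range(10):
After iteration 1: i = 0, tally = 8
After iteration 2: i = 1, tally = 10
After iteration 3: i = 2, tally = 13
After iteration 4: i = 3, tally = 17
After iteration 5: i = 4, tally = 22
After iteration 6: i = 5, tally = 28
After iteration 7: i = 6, tally = 35
After iteration 8: i = 7, tally = 43
After iteration 9: i = 8, tally = 52
After iteration 10: i = 9, tally = 62
Loop ends.

Final answer: 62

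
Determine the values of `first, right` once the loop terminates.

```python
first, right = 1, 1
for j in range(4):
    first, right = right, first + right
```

Let's trace through this code step by step.

Initialize: first = 1
Initialize: right = 1
Entering loop: for j in range(4):
After iteration 1: j = 0, first = 1, right = 2
After iteration 2: j = 1, first = 2, right = 3
After iteration 3: j = 2, first = 3, right = 5
After iteration 4: j = 3, first = 5, right = 8
Loop ends.

Final answer: 5, 8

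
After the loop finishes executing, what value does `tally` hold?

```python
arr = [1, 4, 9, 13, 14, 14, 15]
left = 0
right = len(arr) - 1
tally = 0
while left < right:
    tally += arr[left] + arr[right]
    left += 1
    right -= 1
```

Let's trace through this code step by step.

Initialize: arr = [1, 4, 9, 13, 14, 14, 15]
Initialize: left = 0
Initialize: right = 6
Initialize: tally = 0
Entering loop: while left < right:
After iteration 1: left = 1, right = 5, tally = 16
After iteration 2: left = 2, right = 4, tally = 34
After iteration 3: left = 3, right = 3, tally = 57
Loop ends.

Final answer: 57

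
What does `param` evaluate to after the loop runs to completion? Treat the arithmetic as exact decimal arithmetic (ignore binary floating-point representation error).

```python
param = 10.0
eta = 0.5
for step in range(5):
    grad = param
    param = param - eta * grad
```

Let's trace through this code step by step.

Initialize: param = 10.0
Initialize: eta = 0.5
Entering loop: for step in range(5):
After iteration 1: step = 0, param = 5.0, grad = 10.0
After iteration 2: step = 1, param = 2.5, grad = 5.0
After iteration 3: step = 2, param = 1.25, grad = 2.5
After iteration 4: step = 3, param = 0.625, grad = 1.25
After iteration 5: step = 4, param = 0.3125, grad = 0.625
Loop ends.

Final answer: 0.3125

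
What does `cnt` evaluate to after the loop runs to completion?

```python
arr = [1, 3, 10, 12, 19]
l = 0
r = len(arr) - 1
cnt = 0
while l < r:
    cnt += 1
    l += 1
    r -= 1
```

Let's trace through this code step by step.

Initialize: arr = [1, 3, 10, 12, 19]
Initialize: l = 0
Initialize: r = 4
Initialize: cnt = 0
Entering loop: while l < r:
After iteration 1: l = 1, r = 3, cnt = 1
After iteration 2: l = 2, r = 2, cnt = 2
Loop ends.

Final answer: 2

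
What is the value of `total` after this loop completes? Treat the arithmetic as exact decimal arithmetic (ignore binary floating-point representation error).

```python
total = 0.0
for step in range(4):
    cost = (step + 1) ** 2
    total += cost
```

Let's trace through this code step by step.

Initialize: total = 0.0
Entering loop: for step in range(4):
After iteration 1: step = 0, total = 1.0, cost = 1
After iteration 2: step = 1, total = 5.0, cost = 4
After iteration 3: step = 2, total = 14.0, cost = 9
After iteration 4: step = 3, total = 30.0, cost = 16
Loop ends.

Final answer: 30.0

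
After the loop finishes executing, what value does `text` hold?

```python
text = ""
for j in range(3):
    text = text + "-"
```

Let's trace through this code step by step.

Initialize: text = ''
Entering loop: for j in range(3):
After iteration 1: j = 0, text = '-'
After iteration 2: j = 1, text = '--'
After iteration 3: j = 2, text = '---'
Loop ends.

Final answer: '---'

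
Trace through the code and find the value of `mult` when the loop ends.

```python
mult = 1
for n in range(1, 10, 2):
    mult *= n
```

Let's trace through this code step by step.

Initialize: mult = 1
Entering loop: for n in range(1, 10, 2):
After iteration 1: n = 1, mult = 1
After iteration 2: n = 3, mult = 3
After iteration 3: n = 5, mult = 15
After iteration 4: n = 7, mult = 105
After iteration 5: n = 9, mult = 945
Loop ends.

Final answer: 945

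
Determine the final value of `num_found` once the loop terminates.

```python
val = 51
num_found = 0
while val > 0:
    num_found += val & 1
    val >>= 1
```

Let's trace through this code step by step.

Initialize: val = 51
Initialize: num_found = 0
Entering loop: while val > 0:
After iteration 1: val = 25, num_found = 1
After iteration 2: val = 12, num_found = 2
After iteration 3: val = 6, num_found = 2
After iteration 4: val = 3, num_found = 2
After iteration 5: val = 1, num_found = 3
After iteration 6: val = 0, num_found = 4
Loop ends.

Final answer: 4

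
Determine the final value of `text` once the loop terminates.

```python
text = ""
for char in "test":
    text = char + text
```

Let's trace through this code step by step.

Initialize: text = ''
Entering loop: for char in "test":
After iteration 1: char = 't', text = 't'
After iteration 2: char = 'e', text = 'et'
After iteration 3: char = 's', text = 'set'
After iteration 4: char = 't', text = 'tset'
Loop ends.

Final answer: 'tset'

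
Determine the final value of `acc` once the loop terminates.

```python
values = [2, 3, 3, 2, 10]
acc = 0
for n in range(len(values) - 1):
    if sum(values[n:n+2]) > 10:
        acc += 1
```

Let's trace through this code step by step.

Initialize: values = [2, 3, 3, 2, 10]
Initialize: acc = 0
Entering loop: for n in range(len(values) - 1):
After iteration 1: n = 0, acc = 0
After iteration 2: n = 1, acc = 0
After iteration 3: n = 2, acc = 0
After iteration 4: n = 3, acc = 1
Loop ends.

Final answer: 1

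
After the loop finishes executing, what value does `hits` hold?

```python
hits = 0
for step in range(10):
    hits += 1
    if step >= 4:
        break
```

Let's trace through this code step by step.

Initialize: hits = 0
Entering loop: for step in range(10):
After iteration 1: step = 0, hits = 1
After iteration 2: step = 1, hits = 2
After iteration 3: step = 2, hits = 3
After iteration 4: step = 3, hits = 4
After iteration 5: step = 4, hits = 5
Loop ends.

Final answer: 5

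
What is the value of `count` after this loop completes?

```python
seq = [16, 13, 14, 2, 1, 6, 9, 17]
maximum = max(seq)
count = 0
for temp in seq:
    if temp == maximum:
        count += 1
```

Let's trace through this code step by step.

Initialize: seq = [16, 13, 14, 2, 1, 6, 9, 17]
Initialize: maximum = 17
Initialize: count = 0
Entering loop: for temp in seq:
After iteration 1: temp = 16, count = 0
After iteration 2: temp = 13, count = 0
After iteration 3: temp = 14, count = 0
After iteration 4: temp = 2, count = 0
After iteration 5: temp = 1, count = 0
After iteration 6: temp = 6, count = 0
After iteration 7: temp = 9, count = 0
After iteration 8: temp = 17, count = 1
Loop ends.

Final answer: 1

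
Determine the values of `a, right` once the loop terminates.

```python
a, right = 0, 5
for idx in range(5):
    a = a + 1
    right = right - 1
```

Let's trace through this code step by step.

Initialize: a = 0
Initialize: right = 5
Entering loop: for idx in range(5):
After iteration 1: idx = 0, a = 1, right = 4
After iteration 2: idx = 1, a = 2, right = 3
After iteration 3: idx = 2, a = 3, right = 2
After iteration 4: idx = 3, a = 4, right = 1
After iteration 5: idx = 4, a = 5, right = 0
Loop ends.

Final answer: 5, 0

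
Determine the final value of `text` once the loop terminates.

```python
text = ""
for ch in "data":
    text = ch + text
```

Let's trace through this code step by step.

Initialize: text = ''
Entering loop: for ch in "data":
After iteration 1: ch = 'd', text = 'd'
After iteration 2: ch = 'a', text = 'ad'
After iteration 3: ch = 't', text = 'tad'
After iteration 4: ch = 'a', text = 'atad'
Loop ends.

Final answer: 'atad'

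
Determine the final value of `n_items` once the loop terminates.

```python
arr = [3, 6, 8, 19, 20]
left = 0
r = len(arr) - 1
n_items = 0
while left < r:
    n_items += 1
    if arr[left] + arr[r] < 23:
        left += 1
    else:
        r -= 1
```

Let's trace through this code step by step.

Initialize: arr = [3, 6, 8, 19, 20]
Initialize: left = 0
Initialize: r = 4
Initialize: n_items = 0
Entering loop: while left < r:
After iteration 1: left = 0, r = 3, n_items = 1
After iteration 2: left = 1, r = 3, n_items = 2
After iteration 3: left = 1, r = 2, n_items = 3
After iteration 4: left = 2, r = 2, n_items = 4
Loop ends.

Final answer: 4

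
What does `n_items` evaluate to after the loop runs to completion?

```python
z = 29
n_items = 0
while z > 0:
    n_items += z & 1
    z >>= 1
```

Let's trace through this code step by step.

Initialize: z = 29
Initialize: n_items = 0
Entering loop: while z > 0:
After iteration 1: z = 14, n_items = 1
After iteration 2: z = 7, n_items = 1
After iteration 3: z = 3, n_items = 2
After iteration 4: z = 1, n_items = 3
After iteration 5: z = 0, n_items = 4
Loop ends.

Final answer: 4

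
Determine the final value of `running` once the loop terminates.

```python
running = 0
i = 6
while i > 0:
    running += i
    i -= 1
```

Let's trace through this code step by step.

Initialize: running = 0
Initialize: i = 6
Entering loop: while i > 0:
After iteration 1: running = 6, i = 5
After iteration 2: running = 11, i = 4
After iteration 3: running = 15, i = 3
After iteration 4: running = 18, i = 2
After iteration 5: running = 20, i = 1
After iteration 6: running = 21, i = 0
Loop ends.

Final answer: 21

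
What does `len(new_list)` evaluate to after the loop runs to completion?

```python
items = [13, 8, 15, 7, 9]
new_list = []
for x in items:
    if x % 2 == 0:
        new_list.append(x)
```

Let's trace through this code step by step.

Initialize: items = [13, 8, 15, 7, 9]
Initialize: new_list = []
Entering loop: for x in items:
After iteration 1: x = 13, new_list = []
After iteration 2: x = 8, new_list = [8]
After iteration 3: x = 15, new_list = [8]
After iteration 4: x = 7, new_list = [8]
After iteration 5: x = 9, new_list = [8]
Loop ends.
len(new_list) = 1

Final answer: 1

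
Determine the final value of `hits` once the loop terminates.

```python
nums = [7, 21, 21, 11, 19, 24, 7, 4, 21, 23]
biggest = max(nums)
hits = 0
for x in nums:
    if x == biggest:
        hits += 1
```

Let's trace through this code step by step.

Initialize: nums = [7, 21, 21, 11, 19, 24, 7, 4, 21, 23]
Initialize: biggest = 24
Initialize: hits = 0
Entering loop: for x in nums:
After iteration 1: x = 7, hits = 0
After iteration 2: x = 21, hits = 0
After iteration 3: x = 21, hits = 0
After iteration 4: x = 11, hits = 0
After iteration 5: x = 19, hits = 0
After iteration 6: x = 24, hits = 1
After iteration 7: x = 7, hits = 1
After iteration 8: x = 4, hits = 1
After iteration 9: x = 21, hits = 1
After iteration 10: x = 23, hits = 1
Loop ends.

Final answer: 1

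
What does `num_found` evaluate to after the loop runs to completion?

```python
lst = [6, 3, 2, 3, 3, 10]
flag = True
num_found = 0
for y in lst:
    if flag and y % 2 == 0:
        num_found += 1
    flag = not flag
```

Let's trace through this code step by step.

Initialize: lst = [6, 3, 2, 3, 3, 10]
Initialize: flag = True
Initialize: num_found = 0
Entering loop: for y in lst:
After iteration 1: y = 6, flag = False, num_found = 1
After iteration 2: y = 3, flag = True, num_found = 1
After iteration 3: y = 2, flag = False, num_found = 2
After iteration 4: y = 3, flag = True, num_found = 2
After iteration 5: y = 3, flag = False, num_found = 2
After iteration 6: y = 10, flag = True, num_found = 2
Loop ends.

Final answer: 2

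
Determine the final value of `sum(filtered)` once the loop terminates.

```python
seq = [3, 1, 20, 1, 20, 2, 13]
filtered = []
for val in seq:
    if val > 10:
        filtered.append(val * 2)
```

Let's trace through this code step by step.

Initialize: seq = [3, 1, 20, 1, 20, 2, 13]
Initialize: filtered = []
Entering loop: for val in seq:
After iteration 1: val = 3, filtered = []
After iteration 2: val = 1, filtered = []
After iteration 3: val = 20, filtered = [40]
After iteration 4: val = 1, filtered = [40]
After iteration 5: val = 20, filtered = [40, 40]
After iteration 6: val = 2, filtered = [40, 40]
After iteration 7: val = 13, filtered = [40, 40, 26]
Loop ends.
sum(filtered) = 106

Final answer: 106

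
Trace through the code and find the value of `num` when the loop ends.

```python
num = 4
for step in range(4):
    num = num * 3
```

Let's trace through this code step by step.

Initialize: num = 4
Entering loop: for step in range(4):
After iteration 1: step = 0, num = 12
After iteration 2: step = 1, num = 36
After iteration 3: step = 2, num = 108
After iteration 4: step = 3, num = 324
Loop ends.

Final answer: 324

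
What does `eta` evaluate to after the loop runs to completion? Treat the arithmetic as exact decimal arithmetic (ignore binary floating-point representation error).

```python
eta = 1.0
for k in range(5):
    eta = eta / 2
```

Let's trace through this code step by step.

Initialize: eta = 1.0
Entering loop: for k in range(5):
After iteration 1: k = 0, eta = 0.5
After iteration 2: k = 1, eta = 0.25
After iteration 3: k = 2, eta = 0.125
After iteration 4: k = 3, eta = 0.0625
After iteration 5: k = 4, eta = 0.03125
Loop ends.

Final answer: 0.03125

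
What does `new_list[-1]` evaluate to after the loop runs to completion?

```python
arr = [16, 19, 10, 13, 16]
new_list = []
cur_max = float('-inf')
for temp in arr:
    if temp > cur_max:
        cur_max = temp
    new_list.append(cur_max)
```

Let's trace through this code step by step.

Initialize: arr = [16, 19, 10, 13, 16]
Initialize: new_list = []
Initialize: cur_max = -inf
Entering loop: for temp in arr:
After iteration 1: temp = 16, new_list = [16], cur_max = 16
After iteration 2: temp = 19, new_list = [16, 19], cur_max = 19
After iteration 3: temp = 10, new_list = [16, 19, 19], cur_max = 19
After iteration 4: temp = 13, new_list = [16, 19, 19, 19], cur_max = 19
After iteration 5: temp = 16, new_list = [16, 19, 19, 19, 19], cur_max = 19
Loop ends.
new_list[-1] = 19

Final answer: 19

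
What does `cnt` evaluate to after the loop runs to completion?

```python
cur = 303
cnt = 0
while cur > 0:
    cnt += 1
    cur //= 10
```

Let's trace through this code step by step.

Initialize: cur = 303
Initialize: cnt = 0
Entering loop: while cur > 0:
After iteration 1: cur = 30, cnt = 1
After iteration 2: cur = 3, cnt = 2
After iteration 3: cur = 0, cnt = 3
Loop ends.

Final answer: 3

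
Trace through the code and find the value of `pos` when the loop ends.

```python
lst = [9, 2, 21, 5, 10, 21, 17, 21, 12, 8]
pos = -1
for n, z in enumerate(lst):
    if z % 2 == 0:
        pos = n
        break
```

Let's trace through this code step by step.

Initialize: lst = [9, 2, 21, 5, 10, 21, 17, 21, 12, 8]
Initialize: pos = -1
Entering loop: for n, z in enumerate(lst):
After iteration 1: n = 0, z = 9, pos = -1
After iteration 2: n = 1, z = 2, pos = 1
Loop ends.

Final answer: 1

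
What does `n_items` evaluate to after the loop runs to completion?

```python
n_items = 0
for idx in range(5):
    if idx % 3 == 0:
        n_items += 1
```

Let's trace through this code step by step.

Initialize: n_items = 0
Entering loop: for idx in range(5):
After iteration 1: idx = 0, n_items = 1
After iteration 2: idx = 1, n_items = 1
After iteration 3: idx = 2, n_items = 1
After iteration 4: idx = 3, n_items = 2
After iteration 5: idx = 4, n_items = 2
Loop ends.

Final answer: 2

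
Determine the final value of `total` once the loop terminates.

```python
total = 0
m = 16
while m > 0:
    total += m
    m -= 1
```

Let's trace through this code step by step.

Initialize: total = 0
Initialize: m = 16
Entering loop: while m > 0:
After iteration 1: total = 16, m = 15
After iteration 2: total = 31, m = 14
After iteration 3: total = 45, m = 13
After iteration 4: total = 58, m = 12
After iteration 5: total = 70, m = 11
After iteration 6: total = 81, m = 10
After iteration 7: total = 91, m = 9
After iteration 8: total = 100, m = 8
After iteration 9: total = 108, m = 7
After iteration 10: total = 115, m = 6
After iteration 11: total = 121, m = 5
After iteration 12: total = 126, m = 4
After iteration 13: total = 130, m = 3
After iteration 14: total = 133, m = 2
After iteration 15: total = 135, m = 1
After iteration 16: total = 136, m = 0
Loop ends.

Final answer: 136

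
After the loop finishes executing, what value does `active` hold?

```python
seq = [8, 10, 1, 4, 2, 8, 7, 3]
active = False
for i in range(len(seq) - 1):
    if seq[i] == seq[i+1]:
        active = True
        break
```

Let's trace through this code step by step.

Initialize: seq = [8, 10, 1, 4, 2, 8, 7, 3]
Initialize: active = False
Entering loop: for i in range(len(seq) - 1):
After iteration 1: i = 0, active = False
After iteration 2: i = 1, active = False
After iteration 3: i = 2, active = False
After iteration 4: i = 3, active = False
After iteration 5: i = 4, active = False
After iteration 6: i = 5, active = False
After iteration 7: i = 6, active = False
Loop ends.

Final answer: False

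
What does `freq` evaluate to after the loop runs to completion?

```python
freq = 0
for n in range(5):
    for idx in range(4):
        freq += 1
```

Let's trace through this code step by step.

Initialize: freq = 0
Entering loop: for n in range(5):
After iteration 1: n = 0, freq = 4
After iteration 2: n = 1, freq = 8
After iteration 3: n = 2, freq = 12
After iteration 4: n = 3, freq = 16
After iteration 5: n = 4, freq = 20
Loop ends.

Final answer: 20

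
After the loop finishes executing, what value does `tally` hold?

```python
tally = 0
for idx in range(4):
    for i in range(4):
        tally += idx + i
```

Let's trace through this code step by step.

Initialize: tally = 0
Entering loop: for idx in range(4):
After iteration 1: idx = 0, tally = 6
After iteration 2: idx = 1, tally = 16
After iteration 3: idx = 2, tally = 30
After iteration 4: idx = 3, tally = 48
Loop ends.

Final answer: 48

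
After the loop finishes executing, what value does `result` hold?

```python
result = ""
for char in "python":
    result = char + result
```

Let's trace through this code step by step.

Initialize: result = ''
Entering loop: for char in "python":
After iteration 1: char = 'p', result = 'p'
After iteration 2: char = 'y', result = 'yp'
After iteration 3: char = 't', result = 'typ'
After iteration 4: char = 'h', result = 'htyp'
After iteration 5: char = 'o', result = 'ohtyp'
After iteration 6: char = 'n', result = 'nohtyp'
Loop ends.

Final answer: 'nohtyp'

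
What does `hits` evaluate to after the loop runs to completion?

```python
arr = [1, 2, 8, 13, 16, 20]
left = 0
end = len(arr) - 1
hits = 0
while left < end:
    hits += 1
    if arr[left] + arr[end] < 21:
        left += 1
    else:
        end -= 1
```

Let's trace through this code step by step.

Initialize: arr = [1, 2, 8, 13, 16, 20]
Initialize: left = 0
Initialize: end = 5
Initialize: hits = 0
Entering loop: while left < end:
After iteration 1: left = 0, end = 4, hits = 1
After iteration 2: left = 1, end = 4, hits = 2
After iteration 3: left = 2, end = 4, hits = 3
After iteration 4: left = 2, end = 3, hits = 4
After iteration 5: left = 2, end = 2, hits = 5
Loop ends.

Final answer: 5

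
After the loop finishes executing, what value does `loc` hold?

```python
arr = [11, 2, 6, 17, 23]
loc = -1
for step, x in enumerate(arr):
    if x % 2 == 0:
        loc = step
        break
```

Let's trace through this code step by step.

Initialize: arr = [11, 2, 6, 17, 23]
Initialize: loc = -1
Entering loop: for step, x in enumerate(arr):
After iteration 1: step = 0, x = 11, loc = -1
After iteration 2: step = 1, x = 2, loc = 1
Loop ends.

Final answer: 1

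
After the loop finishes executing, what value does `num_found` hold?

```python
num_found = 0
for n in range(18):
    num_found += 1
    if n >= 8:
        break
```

Let's trace through this code step by step.

Initialize: num_found = 0
Entering loop: for n in range(18):
After iteration 1: n = 0, num_found = 1
After iteration 2: n = 1, num_found = 2
After iteration 3: n = 2, num_found = 3
After iteration 4: n = 3, num_found = 4
After iteration 5: n = 4, num_found = 5
After iteration 6: n = 5, num_found = 6
After iteration 7: n = 6, num_found = 7
After iteration 8: n = 7, num_found = 8
After iteration 9: n = 8, num_found = 9
Loop ends.

Final answer: 9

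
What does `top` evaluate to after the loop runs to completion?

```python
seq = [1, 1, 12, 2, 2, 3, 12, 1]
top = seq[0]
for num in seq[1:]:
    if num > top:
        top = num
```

Let's trace through this code step by step.

Initialize: seq = [1, 1, 12, 2, 2, 3, 12, 1]
Initialize: top = 1
Entering loop: for num in seq[1:]:
After iteration 1: num = 1, top = 1
After iteration 2: num = 12, top = 12
After iteration 3: num = 2, top = 12
After iteration 4: num = 2, top = 12
After iteration 5: num = 3, top = 12
After iteration 6: num = 12, top = 12
After iteration 7: num = 1, top = 12
Loop ends.

Final answer: 12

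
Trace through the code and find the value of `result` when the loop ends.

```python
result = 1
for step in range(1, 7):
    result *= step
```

Let's trace through this code step by step.

Initialize: result = 1
Entering loop: for step in range(1, 7):
After iteration 1: step = 1, result = 1
After iteration 2: step = 2, result = 2
After iteration 3: step = 3, result = 6
After iteration 4: step = 4, result = 24
After iteration 5: step = 5, result = 120
After iteration 6: step = 6, result = 720
Loop ends.

Final answer: 720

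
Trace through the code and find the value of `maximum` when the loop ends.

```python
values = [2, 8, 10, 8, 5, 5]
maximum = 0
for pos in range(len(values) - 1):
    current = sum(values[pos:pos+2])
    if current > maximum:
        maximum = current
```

Let's trace through this code step by step.

Initialize: values = [2, 8, 10, 8, 5, 5]
Initialize: maximum = 0
Entering loop: for pos in range(len(values) - 1):
After iteration 1: pos = 0, maximum = 10, current = 10
After iteration 2: pos = 1, maximum = 18, current = 18
After iteration 3: pos = 2, maximum = 18, current = 18
After iteration 4: pos = 3, maximum = 18, current = 13
After iteration 5: pos = 4, maximum = 18, current = 10
Loop ends.

Final answer: 18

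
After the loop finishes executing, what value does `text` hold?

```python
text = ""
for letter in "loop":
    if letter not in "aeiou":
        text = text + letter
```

Let's trace through this code step by step.

Initialize: text = ''
Entering loop: for letter in "loop":
After iteration 1: letter = 'l', text = 'l'
After iteration 2: letter = 'o', text = 'l'
After iteration 3: letter = 'o', text = 'l'
After iteration 4: letter = 'p', text = 'lp'
Loop ends.

Final answer: 'lp'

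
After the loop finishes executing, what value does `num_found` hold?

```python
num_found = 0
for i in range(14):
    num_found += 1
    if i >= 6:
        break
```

Let's trace through this code step by step.

Initialize: num_found = 0
Entering loop: for i in range(14):
After iteration 1: i = 0, num_found = 1
After iteration 2: i = 1, num_found = 2
After iteration 3: i = 2, num_found = 3
After iteration 4: i = 3, num_found = 4
After iteration 5: i = 4, num_found = 5
After iteration 6: i = 5, num_found = 6
After iteration 7: i = 6, num_found = 7
Loop ends.

Final answer: 7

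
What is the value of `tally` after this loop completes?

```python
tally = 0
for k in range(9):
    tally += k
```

Let's trace through this code step by step.

Initialize: tally = 0
Entering loop: for k in range(9):
After iteration 1: k = 0, tally = 0
After iteration 2: k = 1, tally = 1
After iteration 3: k = 2, tally = 3
After iteration 4: k = 3, tally = 6
After iteration 5: k = 4, tally = 10
After iteration 6: k = 5, tally = 15
After iteration 7: k = 6, tally = 21
After iteration 8: k = 7, tally = 28
After iteration 9: k = 8, tally = 36
Loop ends.

Final answer: 36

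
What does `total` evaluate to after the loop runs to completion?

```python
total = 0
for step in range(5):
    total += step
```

Let's trace through this code step by step.

Initialize: total = 0
Entering loop: for step in range(5):
After iteration 1: step = 0, total = 0
After iteration 2: step = 1, total = 1
After iteration 3: step = 2, total = 3
After iteration 4: step = 3, total = 6
After iteration 5: step = 4, total = 10
Loop ends.

Final answer: 10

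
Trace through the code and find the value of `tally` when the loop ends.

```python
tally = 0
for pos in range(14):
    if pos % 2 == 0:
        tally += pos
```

Let's trace through this code step by step.

Initialize: tally = 0
Entering loop: for pos in range(14):
After iteration 1: pos = 0, tally = 0
After iteration 2: pos = 1, tally = 0
After iteration 3: pos = 2, tally = 2
After iteration 4: pos = 3, tally = 2
After iteration 5: pos = 4, tally = 6
After iteration 6: pos = 5, tally = 6
After iteration 7: pos = 6, tally = 12
After iteration 8: pos = 7, tally = 12
After iteration 9: pos = 8, tally = 20
After iteration 10: pos = 9, tally = 20
After iteration 11: pos = 10, tally = 30
After iteration 12: pos = 11, tally = 30
After iteration 13: pos = 12, tally = 42
After iteration 14: pos = 13, tally = 42
Loop ends.

Final answer: 42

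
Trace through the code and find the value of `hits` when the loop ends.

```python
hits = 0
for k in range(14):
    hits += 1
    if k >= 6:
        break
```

Let's trace through this code step by step.

Initialize: hits = 0
Entering loop: for k in range(14):
After iteration 1: k = 0, hits = 1
After iteration 2: k = 1, hits = 2
After iteration 3: k = 2, hits = 3
After iteration 4: k = 3, hits = 4
After iteration 5: k = 4, hits = 5
After iteration 6: k = 5, hits = 6
After iteration 7: k = 6, hits = 7
Loop ends.

Final answer: 7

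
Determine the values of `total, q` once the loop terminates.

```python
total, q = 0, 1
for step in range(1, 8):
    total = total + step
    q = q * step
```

Let's trace through this code step by step.

Initialize: total = 0
Initialize: q = 1
Entering loop: for step in range(1, 8):
After iteration 1: step = 1, total = 1, q = 1
After iteration 2: step = 2, total = 3, q = 2
After iteration 3: step = 3, total = 6, q = 6
After iteration 4: step = 4, total = 10, q = 24
After iteration 5: step = 5, total = 15, q = 120
After iteration 6: step = 6, total = 21, q = 720
After iteration 7: step = 7, total = 28, q = 5040
Loop ends.

Final answer: 28, 5040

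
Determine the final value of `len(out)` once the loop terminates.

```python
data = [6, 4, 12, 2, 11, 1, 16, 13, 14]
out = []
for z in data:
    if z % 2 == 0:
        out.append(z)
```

Let's trace through this code step by step.

Initialize: data = [6, 4, 12, 2, 11, 1, 16, 13, 14]
Initialize: out = []
Entering loop: for z in data:
After iteration 1: z = 6, out = [6]
After iteration 2: z = 4, out = [6, 4]
After iteration 3: z = 12, out = [6, 4, 12]
After iteration 4: z = 2, out = [6, 4, 12, 2]
After iteration 5: z = 11, out = [6, 4, 12, 2]
After iteration 6: z = 1, out = [6, 4, 12, 2]
After iteration 7: z = 16, out = [6, 4, 12, 2, 16]
After iteration 8: z = 13, out = [6, 4, 12, 2, 16]
After iteration 9: z = 14, out = [6, 4, 12, 2, 16, 14]
Loop ends.
len(out) = 6

Final answer: 6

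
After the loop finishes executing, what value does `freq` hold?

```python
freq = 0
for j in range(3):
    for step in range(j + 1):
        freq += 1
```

Let's trace through this code step by step.

Initialize: freq = 0
Entering loop: for j in range(3):
After iteration 1: j = 0, freq = 1, step = 0
After iteration 2: j = 1, freq = 3, step = 1
After iteration 3: j = 2, freq = 6, step = 2
Loop ends.

Final answer: 6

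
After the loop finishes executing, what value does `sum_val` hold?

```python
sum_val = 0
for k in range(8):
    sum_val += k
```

Let's trace through this code step by step.

Initialize: sum_val = 0
Entering loop: for k in range(8):
After iteration 1: k = 0, sum_val = 0
After iteration 2: k = 1, sum_val = 1
After iteration 3: k = 2, sum_val = 3
After iteration 4: k = 3, sum_val = 6
After iteration 5: k = 4, sum_val = 10
After iteration 6: k = 5, sum_val = 15
After iteration 7: k = 6, sum_val = 21
After iteration 8: k = 7, sum_val = 28
Loop ends.

Final answer: 28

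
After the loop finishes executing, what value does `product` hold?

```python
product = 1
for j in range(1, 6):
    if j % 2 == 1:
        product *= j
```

Let's trace through this code step by step.

Initialize: product = 1
Entering loop: for j in range(1, 6):
After iteration 1: j = 1, product = 1
After iteration 2: j = 2, product = 1
After iteration 3: j = 3, product = 3
After iteration 4: j = 4, product = 3
After iteration 5: j = 5, product = 15
Loop ends.

Final answer: 15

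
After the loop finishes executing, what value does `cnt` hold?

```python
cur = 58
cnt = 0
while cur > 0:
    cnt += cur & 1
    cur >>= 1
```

Let's trace through this code step by step.

Initialize: cur = 58
Initialize: cnt = 0
Entering loop: while cur > 0:
After iteration 1: cur = 29, cnt = 0
After iteration 2: cur = 14, cnt = 1
After iteration 3: cur = 7, cnt = 1
After iteration 4: cur = 3, cnt = 2
After iteration 5: cur = 1, cnt = 3
After iteration 6: cur = 0, cnt = 4
Loop ends.

Final answer: 4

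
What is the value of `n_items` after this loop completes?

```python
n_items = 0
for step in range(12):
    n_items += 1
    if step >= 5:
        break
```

Let's trace through this code step by step.

Initialize: n_items = 0
Entering loop: for step in range(12):
After iteration 1: step = 0, n_items = 1
After iteration 2: step = 1, n_items = 2
After iteration 3: step = 2, n_items = 3
After iteration 4: step = 3, n_items = 4
After iteration 5: step = 4, n_items = 5
After iteration 6: step = 5, n_items = 6
Loop ends.

Final answer: 6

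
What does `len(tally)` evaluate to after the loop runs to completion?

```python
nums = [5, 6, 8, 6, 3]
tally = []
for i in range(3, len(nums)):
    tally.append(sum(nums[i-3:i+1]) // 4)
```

Let's trace through this code step by step.

Initialize: nums = [5, 6, 8, 6, 3]
Initialize: tally = []
Entering loop: for i in range(3, len(nums)):
After iteration 1: i = 3, tally = [6]
After iteration 2: i = 4, tally = [6, 5]
Loop ends.
len(tally) = 2

Final answer: 2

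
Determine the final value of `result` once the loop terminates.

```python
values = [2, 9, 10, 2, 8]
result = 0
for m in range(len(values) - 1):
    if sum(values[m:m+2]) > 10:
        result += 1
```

Let's trace through this code step by step.

Initialize: values = [2, 9, 10, 2, 8]
Initialize: result = 0
Entering loop: for m in range(len(values) - 1):
After iteration 1: m = 0, result = 1
After iteration 2: m = 1, result = 2
After iteration 3: m = 2, result = 3
After iteration 4: m = 3, result = 3
Loop ends.

Final answer: 3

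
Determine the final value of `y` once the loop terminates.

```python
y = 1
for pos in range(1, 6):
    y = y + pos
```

Let's trace through this code step by step.

Initialize: y = 1
Entering loop: for pos in range(1, 6):
After iteration 1: pos = 1, y = 2
After iteration 2: pos = 2, y = 4
After iteration 3: pos = 3, y = 7
After iteration 4: pos = 4, y = 11
After iteration 5: pos = 5, y = 16
Loop ends.

Final answer: 16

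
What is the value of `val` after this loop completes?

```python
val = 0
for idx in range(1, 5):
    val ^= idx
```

Let's trace through this code step by step.

Initialize: val = 0
Entering loop: for idx in range(1, 5):
After iteration 1: idx = 1, val = 1
After iteration 2: idx = 2, val = 3
After iteration 3: idx = 3, val = 0
After iteration 4: idx = 4, val = 4
Loop ends.

Final answer: 4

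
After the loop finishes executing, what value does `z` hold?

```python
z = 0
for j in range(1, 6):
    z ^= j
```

Let's trace through this code step by step.

Initialize: z = 0
Entering loop: for j in range(1, 6):
After iteration 1: j = 1, z = 1
After iteration 2: j = 2, z = 3
After iteration 3: j = 3, z = 0
After iteration 4: j = 4, z = 4
After iteration 5: j = 5, z = 1
Loop ends.

Final answer: 1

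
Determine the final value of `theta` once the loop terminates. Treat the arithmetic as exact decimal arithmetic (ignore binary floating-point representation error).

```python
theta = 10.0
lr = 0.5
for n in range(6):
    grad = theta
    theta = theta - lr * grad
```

Let's trace through this code step by step.

Initialize: theta = 10.0
Initialize: lr = 0.5
Entering loop: for n in range(6):
After iteration 1: n = 0, theta = 5.0, grad = 10.0
After iteration 2: n = 1, theta = 2.5, grad = 5.0
After iteration 3: n = 2, theta = 1.25, grad = 2.5
After iteration 4: n = 3, theta = 0.625, grad = 1.25
After iteration 5: n = 4, theta = 0.3125, grad = 0.625
After iteration 6: n = 5, theta = 0.15625, grad = 0.3125
Loop ends.

Final answer: 0.15625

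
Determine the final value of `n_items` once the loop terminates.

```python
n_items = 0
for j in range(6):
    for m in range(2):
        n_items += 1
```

Let's trace through this code step by step.

Initialize: n_items = 0
Entering loop: for j in range(6):
After iteration 1: j = 0, n_items = 2
After iteration 2: j = 1, n_items = 4
After iteration 3: j = 2, n_items = 6
After iteration 4: j = 3, n_items = 8
After iteration 5: j = 4, n_items = 10
After iteration 6: j = 5, n_items = 12
Loop ends.

Final answer: 12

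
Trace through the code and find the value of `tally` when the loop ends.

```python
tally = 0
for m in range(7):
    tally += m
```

Let's trace through this code step by step.

Initialize: tally = 0
Entering loop: for m in range(7):
After iteration 1: m = 0, tally = 0
After iteration 2: m = 1, tally = 1
After iteration 3: m = 2, tally = 3
After iteration 4: m = 3, tally = 6
After iteration 5: m = 4, tally = 10
After iteration 6: m = 5, tally = 15
After iteration 7: m = 6, tally = 21
Loop ends.

Final answer: 21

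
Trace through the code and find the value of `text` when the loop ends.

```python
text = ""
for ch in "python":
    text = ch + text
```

Let's trace through this code step by step.

Initialize: text = ''
Entering loop: for ch in "python":
After iteration 1: ch = 'p', text = 'p'
After iteration 2: ch = 'y', text = 'yp'
After iteration 3: ch = 't', text = 'typ'
After iteration 4: ch = 'h', text = 'htyp'
After iteration 5: ch = 'o', text = 'ohtyp'
After iteration 6: ch = 'n', text = 'nohtyp'
Loop ends.

Final answer: 'nohtyp'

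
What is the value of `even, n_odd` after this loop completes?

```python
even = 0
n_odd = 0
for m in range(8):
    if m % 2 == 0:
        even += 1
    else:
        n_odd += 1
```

Let's trace through this code step by step.

Initialize: even = 0
Initialize: n_odd = 0
Entering loop: for m in range(8):
After iteration 1: m = 0, even = 1, n_odd = 0
After iteration 2: m = 1, even = 1, n_odd = 1
After iteration 3: m = 2, even = 2, n_odd = 1
After iteration 4: m = 3, even = 2, n_odd = 2
After iteration 5: m = 4, even = 3, n_odd = 2
After iteration 6: m = 5, even = 3, n_odd = 3
After iteration 7: m = 6, even = 4, n_odd = 3
After iteration 8: m = 7, even = 4, n_odd = 4
Loop ends.

Final answer: 4, 4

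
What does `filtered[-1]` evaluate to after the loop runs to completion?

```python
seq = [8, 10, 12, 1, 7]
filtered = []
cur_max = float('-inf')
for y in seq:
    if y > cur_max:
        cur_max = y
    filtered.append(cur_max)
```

Let's trace through this code step by step.

Initialize: seq = [8, 10, 12, 1, 7]
Initialize: filtered = []
Initialize: cur_max = -inf
Entering loop: for y in seq:
After iteration 1: y = 8, filtered = [8], cur_max = 8
After iteration 2: y = 10, filtered = [8, 10], cur_max = 10
After iteration 3: y = 12, filtered = [8, 10, 12], cur_max = 12
After iteration 4: y = 1, filtered = [8, 10, 12, 12], cur_max = 12
After iteration 5: y = 7, filtered = [8, 10, 12, 12, 12], cur_max = 12
Loop ends.
filtered[-1] = 12

Final answer: 12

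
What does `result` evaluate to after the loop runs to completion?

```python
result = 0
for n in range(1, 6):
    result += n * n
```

Let's trace through this code step by step.

Initialize: result = 0
Entering loop: for n in range(1, 6):
After iteration 1: n = 1, result = 1
After iteration 2: n = 2, result = 5
After iteration 3: n = 3, result = 14
After iteration 4: n = 4, result = 30
After iteration 5: n = 5, result = 55
Loop ends.

Final answer: 55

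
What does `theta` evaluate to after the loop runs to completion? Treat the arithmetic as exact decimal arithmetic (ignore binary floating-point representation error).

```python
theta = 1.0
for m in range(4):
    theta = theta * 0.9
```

Let's trace through this code step by step.

Initialize: theta = 1.0
Entering loop: for m in range(4):
After iteration 1: m = 0, theta = 0.9
After iteration 2: m = 1, theta = 0.81
After iteration 3: m = 2, theta = 0.729
After iteration 4: m = 3, theta = 0.6561
Loop ends.

Final answer: 0.6561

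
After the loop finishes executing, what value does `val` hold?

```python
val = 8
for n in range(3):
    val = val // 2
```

Let's trace through this code step by step.

Initialize: val = 8
Entering loop: for n in range(3):
After iteration 1: n = 0, val = 4
After iteration 2: n = 1, val = 2
After iteration 3: n = 2, val = 1
Loop ends.

Final answer: 1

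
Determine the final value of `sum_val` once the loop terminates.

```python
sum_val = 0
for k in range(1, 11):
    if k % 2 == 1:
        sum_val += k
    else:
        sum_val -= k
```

Let's trace through this code step by step.

Initialize: sum_val = 0
Entering loop: for k in range(1, 11):
After iteration 1: k = 1, sum_val = 1
After iteration 2: k = 2, sum_val = -1
After iteration 3: k = 3, sum_val = 2
After iteration 4: k = 4, sum_val = -2
After iteration 5: k = 5, sum_val = 3
After iteration 6: k = 6, sum_val = -3
After iteration 7: k = 7, sum_val = 4
After iteration 8: k = 8, sum_val = -4
After iteration 9: k = 9, sum_val = 5
After iteration 10: k = 10, sum_val = -5
Loop ends.

Final answer: -5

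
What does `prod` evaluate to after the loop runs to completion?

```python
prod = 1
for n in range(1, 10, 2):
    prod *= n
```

Let's trace through this code step by step.

Initialize: prod = 1
Entering loop: for n in range(1, 10, 2):
After iteration 1: n = 1, prod = 1
After iteration 2: n = 3, prod = 3
After iteration 3: n = 5, prod = 15
After iteration 4: n = 7, prod = 105
After iteration 5: n = 9, prod = 945
Loop ends.

Final answer: 945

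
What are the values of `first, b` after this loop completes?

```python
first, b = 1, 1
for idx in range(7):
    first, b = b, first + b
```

Let's trace through this code step by step.

Initialize: first = 1
Initialize: b = 1
Entering loop: for idx in range(7):
After iteration 1: idx = 0, first = 1, b = 2
After iteration 2: idx = 1, first = 2, b = 3
After iteration 3: idx = 2, first = 3, b = 5
After iteration 4: idx = 3, first = 5, b = 8
After iteration 5: idx = 4, first = 8, b = 13
After iteration 6: idx = 5, first = 13, b = 21
After iteration 7: idx = 6, first = 21, b = 34
Loop ends.

Final answer: 21, 34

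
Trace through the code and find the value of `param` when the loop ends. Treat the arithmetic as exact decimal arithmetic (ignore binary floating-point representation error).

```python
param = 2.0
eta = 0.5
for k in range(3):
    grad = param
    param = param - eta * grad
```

Let's trace through this code step by step.

Initialize: param = 2.0
Initialize: eta = 0.5
Entering loop: for k in range(3):
After iteration 1: k = 0, param = 1.0, grad = 2.0
After iteration 2: k = 1, param = 0.5, grad = 1.0
After iteration 3: k = 2, param = 0.25, grad = 0.5
Loop ends.

Final answer: 0.25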